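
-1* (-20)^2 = -400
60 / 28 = 15 / 7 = 2.14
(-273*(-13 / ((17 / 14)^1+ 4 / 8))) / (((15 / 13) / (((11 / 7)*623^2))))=65659394801 / 60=1094323246.68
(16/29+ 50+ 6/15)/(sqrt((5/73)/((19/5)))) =7388 * sqrt(1387)/725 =379.51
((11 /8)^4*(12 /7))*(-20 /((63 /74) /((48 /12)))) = -575.80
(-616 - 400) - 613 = -1629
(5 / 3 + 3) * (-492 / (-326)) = 1148 / 163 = 7.04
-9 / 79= -0.11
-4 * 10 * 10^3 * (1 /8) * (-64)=320000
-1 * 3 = -3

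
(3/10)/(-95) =-3/950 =-0.00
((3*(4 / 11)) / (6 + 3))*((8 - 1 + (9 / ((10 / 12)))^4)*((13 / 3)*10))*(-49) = -43353868376 / 12375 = -3503342.90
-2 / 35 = -0.06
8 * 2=16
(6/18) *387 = 129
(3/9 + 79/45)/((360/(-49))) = -2303/8100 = -0.28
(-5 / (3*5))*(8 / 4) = -2 / 3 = -0.67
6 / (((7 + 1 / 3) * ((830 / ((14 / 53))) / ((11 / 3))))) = 21 / 21995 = 0.00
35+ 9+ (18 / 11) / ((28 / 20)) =3478 / 77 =45.17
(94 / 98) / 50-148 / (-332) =94551 / 203350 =0.46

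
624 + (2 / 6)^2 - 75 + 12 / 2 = 4996 / 9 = 555.11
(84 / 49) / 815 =12 / 5705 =0.00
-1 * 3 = -3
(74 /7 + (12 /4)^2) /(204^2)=137 /291312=0.00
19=19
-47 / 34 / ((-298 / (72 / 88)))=0.00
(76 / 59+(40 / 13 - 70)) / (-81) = 50342 / 62127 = 0.81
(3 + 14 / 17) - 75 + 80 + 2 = 184 / 17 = 10.82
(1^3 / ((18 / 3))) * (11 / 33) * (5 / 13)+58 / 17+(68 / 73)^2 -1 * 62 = -1223150819 / 21198762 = -57.70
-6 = -6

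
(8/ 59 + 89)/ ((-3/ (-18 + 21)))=-5259/ 59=-89.14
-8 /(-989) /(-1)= -8 /989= -0.01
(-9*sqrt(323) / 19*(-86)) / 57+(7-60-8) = -61+258*sqrt(323) / 361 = -48.16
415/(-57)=-415/57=-7.28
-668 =-668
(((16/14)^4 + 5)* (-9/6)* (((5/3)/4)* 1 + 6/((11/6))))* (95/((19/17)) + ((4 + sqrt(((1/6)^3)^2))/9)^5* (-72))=-28134725205860573444885/9052762552547180544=-3107.86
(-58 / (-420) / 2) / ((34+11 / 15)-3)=29 / 13328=0.00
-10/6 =-5/3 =-1.67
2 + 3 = 5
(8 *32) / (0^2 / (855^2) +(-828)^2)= 16 / 42849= 0.00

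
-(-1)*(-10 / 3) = -10 / 3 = -3.33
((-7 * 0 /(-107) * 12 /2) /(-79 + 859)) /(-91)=0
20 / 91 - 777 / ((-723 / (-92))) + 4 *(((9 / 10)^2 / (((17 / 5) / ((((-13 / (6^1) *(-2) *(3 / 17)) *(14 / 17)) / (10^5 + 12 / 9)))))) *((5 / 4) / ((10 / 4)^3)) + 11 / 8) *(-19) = -203.15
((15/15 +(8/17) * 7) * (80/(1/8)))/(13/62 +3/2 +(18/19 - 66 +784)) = 27518080/7215939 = 3.81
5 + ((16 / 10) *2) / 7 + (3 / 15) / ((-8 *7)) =1527 / 280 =5.45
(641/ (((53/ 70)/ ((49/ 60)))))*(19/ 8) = 4177397/ 2544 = 1642.06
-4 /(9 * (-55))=4 /495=0.01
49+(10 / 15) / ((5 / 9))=251 / 5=50.20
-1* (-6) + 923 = 929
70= 70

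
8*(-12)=-96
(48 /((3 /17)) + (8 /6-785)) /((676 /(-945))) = 483525 /676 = 715.27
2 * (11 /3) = 22 /3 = 7.33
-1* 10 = -10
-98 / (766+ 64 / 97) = -4753 / 37183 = -0.13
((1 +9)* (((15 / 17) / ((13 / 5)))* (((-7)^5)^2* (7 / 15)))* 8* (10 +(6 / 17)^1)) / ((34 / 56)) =61026577460.14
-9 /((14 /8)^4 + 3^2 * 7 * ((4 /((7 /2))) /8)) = -2304 /4705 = -0.49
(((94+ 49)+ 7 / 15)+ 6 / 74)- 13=72454 / 555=130.55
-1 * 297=-297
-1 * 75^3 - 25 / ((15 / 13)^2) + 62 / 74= -140490349 / 333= -421892.94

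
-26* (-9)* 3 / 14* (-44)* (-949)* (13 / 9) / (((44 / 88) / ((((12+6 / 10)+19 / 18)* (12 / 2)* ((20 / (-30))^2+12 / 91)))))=629776017728 / 2205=285612706.45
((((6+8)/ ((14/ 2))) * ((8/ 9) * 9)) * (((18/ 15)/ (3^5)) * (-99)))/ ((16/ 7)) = -154/ 45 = -3.42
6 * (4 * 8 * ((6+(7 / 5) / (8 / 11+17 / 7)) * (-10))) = -1002112 / 81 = -12371.75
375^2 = 140625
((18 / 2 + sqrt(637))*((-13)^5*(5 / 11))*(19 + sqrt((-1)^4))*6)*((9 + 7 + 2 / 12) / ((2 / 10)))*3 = -378161920500*sqrt(13) / 11- 486208183500 / 11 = -168153670753.70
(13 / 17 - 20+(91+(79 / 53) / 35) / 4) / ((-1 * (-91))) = 111172 / 2869685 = 0.04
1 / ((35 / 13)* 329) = 13 / 11515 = 0.00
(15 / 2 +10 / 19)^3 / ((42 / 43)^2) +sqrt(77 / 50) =sqrt(154) / 10 +52460983625 / 96794208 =543.23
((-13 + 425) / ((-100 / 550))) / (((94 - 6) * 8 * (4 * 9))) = -0.09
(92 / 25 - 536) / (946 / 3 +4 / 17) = -339354 / 201175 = -1.69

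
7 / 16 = 0.44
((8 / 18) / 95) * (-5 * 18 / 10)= -4 / 95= -0.04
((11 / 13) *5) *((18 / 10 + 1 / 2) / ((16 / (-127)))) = -32131 / 416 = -77.24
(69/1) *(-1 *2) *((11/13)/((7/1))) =-1518/91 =-16.68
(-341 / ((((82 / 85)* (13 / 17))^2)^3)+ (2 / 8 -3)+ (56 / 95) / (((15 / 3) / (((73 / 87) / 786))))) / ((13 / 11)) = -555294935010266549474967781531 / 309807546985635120749620800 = -1792.39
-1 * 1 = -1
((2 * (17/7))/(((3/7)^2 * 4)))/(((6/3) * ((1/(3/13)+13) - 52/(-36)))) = 0.18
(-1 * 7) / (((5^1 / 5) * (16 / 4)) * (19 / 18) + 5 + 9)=-0.38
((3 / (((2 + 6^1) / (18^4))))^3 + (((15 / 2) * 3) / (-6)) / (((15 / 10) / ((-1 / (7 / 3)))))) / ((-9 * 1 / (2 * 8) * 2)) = -1138755891091412 / 21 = -54226471004352.95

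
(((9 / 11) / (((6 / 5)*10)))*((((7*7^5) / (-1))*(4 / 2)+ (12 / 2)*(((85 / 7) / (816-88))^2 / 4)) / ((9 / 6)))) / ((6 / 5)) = -61105045755305 / 6855873024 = -8912.80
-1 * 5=-5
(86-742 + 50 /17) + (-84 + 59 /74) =-926217 /1258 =-736.26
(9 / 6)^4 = 81 / 16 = 5.06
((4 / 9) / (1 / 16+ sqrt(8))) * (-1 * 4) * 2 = 512 / 18423 - 16384 * sqrt(2) / 18423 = -1.23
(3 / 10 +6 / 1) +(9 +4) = 193 / 10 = 19.30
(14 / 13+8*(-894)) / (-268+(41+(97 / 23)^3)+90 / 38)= 47.79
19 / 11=1.73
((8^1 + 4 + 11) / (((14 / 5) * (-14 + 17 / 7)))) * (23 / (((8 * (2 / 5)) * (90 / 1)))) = -2645 / 46656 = -0.06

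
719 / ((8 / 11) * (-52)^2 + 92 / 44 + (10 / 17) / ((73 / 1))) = 9815069 / 26873965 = 0.37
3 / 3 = 1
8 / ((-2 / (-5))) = 20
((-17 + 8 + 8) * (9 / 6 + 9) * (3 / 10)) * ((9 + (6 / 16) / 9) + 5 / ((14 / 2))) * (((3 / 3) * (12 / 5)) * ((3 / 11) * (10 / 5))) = -4023 / 100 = -40.23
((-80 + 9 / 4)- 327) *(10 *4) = -16190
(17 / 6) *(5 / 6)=85 / 36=2.36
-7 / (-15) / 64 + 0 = 7 / 960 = 0.01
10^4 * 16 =160000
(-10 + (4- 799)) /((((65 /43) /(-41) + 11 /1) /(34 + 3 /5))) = -49104839 /19328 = -2540.61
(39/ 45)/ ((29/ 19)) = 247/ 435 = 0.57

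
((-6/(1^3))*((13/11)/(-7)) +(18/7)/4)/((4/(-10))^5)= -161.70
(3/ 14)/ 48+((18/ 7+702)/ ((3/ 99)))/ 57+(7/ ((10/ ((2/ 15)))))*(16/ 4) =408.29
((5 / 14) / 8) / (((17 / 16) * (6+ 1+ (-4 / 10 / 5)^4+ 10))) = 1953125 / 790236279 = 0.00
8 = 8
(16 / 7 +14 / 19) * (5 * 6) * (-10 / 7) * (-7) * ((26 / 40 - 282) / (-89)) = 33930810 / 11837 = 2866.50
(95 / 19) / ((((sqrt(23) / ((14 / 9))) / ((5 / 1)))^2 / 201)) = 1641500 / 621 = 2643.32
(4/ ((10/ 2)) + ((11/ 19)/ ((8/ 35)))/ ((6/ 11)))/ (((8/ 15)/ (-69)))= -1712787/ 2432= -704.27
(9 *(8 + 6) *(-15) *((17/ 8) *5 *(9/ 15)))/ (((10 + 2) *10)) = -3213/ 32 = -100.41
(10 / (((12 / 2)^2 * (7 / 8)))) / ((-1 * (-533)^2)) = -20 / 17897607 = -0.00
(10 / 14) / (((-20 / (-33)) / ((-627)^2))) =463330.61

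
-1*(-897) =897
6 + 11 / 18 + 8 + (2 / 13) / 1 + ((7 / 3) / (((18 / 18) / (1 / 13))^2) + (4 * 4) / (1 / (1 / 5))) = 273457 / 15210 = 17.98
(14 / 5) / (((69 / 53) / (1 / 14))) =53 / 345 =0.15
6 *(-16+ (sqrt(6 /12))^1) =-96+ 3 *sqrt(2) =-91.76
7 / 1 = 7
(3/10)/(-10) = -0.03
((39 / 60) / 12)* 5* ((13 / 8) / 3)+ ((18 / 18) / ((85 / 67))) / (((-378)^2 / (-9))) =0.15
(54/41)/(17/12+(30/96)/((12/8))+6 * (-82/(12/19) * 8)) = -432/2043563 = -0.00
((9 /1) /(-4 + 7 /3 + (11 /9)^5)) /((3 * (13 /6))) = 531441 /407134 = 1.31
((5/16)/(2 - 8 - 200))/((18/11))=-0.00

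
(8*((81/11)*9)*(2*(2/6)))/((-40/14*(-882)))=54/385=0.14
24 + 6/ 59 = 1422/ 59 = 24.10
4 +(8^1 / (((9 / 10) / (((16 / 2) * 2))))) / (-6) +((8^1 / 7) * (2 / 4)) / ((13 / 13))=-3616 / 189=-19.13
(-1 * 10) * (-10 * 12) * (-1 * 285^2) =-97470000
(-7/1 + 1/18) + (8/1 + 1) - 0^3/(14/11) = 37/18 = 2.06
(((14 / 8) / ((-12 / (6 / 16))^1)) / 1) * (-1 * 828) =1449 / 32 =45.28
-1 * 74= -74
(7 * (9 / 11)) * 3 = 189 / 11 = 17.18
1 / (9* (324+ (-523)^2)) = 1 / 2464677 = 0.00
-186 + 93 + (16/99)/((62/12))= -95107/1023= -92.97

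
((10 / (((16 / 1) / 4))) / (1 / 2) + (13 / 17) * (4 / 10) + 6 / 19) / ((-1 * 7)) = -1297 / 1615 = -0.80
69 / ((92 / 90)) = 135 / 2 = 67.50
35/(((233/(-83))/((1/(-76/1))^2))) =-2905/1345808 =-0.00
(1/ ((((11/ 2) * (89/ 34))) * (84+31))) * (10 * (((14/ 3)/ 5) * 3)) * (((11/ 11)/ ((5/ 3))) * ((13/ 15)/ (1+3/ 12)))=99008/ 14073125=0.01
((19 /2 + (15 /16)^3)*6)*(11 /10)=1395471 /20480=68.14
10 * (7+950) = 9570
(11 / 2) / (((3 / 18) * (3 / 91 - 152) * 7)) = -429 / 13829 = -0.03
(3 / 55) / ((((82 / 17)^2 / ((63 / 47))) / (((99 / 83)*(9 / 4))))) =4424301 / 524606480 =0.01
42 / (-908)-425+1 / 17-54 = -3696825 / 7718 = -478.99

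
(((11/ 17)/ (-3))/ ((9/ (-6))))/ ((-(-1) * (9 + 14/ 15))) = 110/ 7599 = 0.01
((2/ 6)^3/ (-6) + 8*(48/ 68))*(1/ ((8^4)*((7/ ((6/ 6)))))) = 15535/ 78962688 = 0.00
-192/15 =-64/5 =-12.80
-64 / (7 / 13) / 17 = -832 / 119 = -6.99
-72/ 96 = -3/ 4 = -0.75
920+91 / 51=921.78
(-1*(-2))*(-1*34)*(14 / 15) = -63.47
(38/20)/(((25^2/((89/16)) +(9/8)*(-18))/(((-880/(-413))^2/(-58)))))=-2164480/1340501771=-0.00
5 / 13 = 0.38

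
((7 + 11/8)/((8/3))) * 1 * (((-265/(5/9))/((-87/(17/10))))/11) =543303/204160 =2.66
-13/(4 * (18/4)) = -0.72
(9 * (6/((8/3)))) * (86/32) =3483/64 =54.42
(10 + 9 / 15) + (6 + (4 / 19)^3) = 569617 / 34295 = 16.61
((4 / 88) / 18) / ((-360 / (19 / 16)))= -19 / 2280960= -0.00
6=6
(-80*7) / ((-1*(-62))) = -280 / 31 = -9.03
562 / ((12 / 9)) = 843 / 2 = 421.50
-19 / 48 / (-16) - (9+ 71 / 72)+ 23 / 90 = -111811 / 11520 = -9.71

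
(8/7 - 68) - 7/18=-8473/126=-67.25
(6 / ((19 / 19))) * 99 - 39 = 555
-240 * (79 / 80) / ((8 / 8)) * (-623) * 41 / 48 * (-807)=-1628442879 / 16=-101777679.94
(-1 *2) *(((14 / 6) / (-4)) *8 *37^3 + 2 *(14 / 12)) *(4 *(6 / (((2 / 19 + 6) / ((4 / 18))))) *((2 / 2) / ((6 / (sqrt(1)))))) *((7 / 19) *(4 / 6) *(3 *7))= 277980920 / 783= 355020.33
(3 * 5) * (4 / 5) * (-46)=-552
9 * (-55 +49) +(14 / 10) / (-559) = -150937 / 2795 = -54.00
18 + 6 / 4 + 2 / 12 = 59 / 3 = 19.67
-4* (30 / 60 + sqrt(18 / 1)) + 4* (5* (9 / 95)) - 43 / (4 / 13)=-10629 / 76 - 12* sqrt(2)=-156.83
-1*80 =-80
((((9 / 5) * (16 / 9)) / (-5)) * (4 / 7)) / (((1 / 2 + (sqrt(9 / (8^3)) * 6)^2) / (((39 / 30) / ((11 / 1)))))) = -0.04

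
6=6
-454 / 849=-0.53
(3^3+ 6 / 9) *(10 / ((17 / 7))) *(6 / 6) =5810 / 51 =113.92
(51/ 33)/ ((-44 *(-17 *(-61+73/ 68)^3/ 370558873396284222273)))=-29128891919935110144435984/ 8187818546875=-3557588844107.03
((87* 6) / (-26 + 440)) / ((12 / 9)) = 87 / 92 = 0.95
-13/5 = -2.60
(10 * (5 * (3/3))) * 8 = 400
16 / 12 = 4 / 3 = 1.33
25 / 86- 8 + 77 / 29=-12605 / 2494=-5.05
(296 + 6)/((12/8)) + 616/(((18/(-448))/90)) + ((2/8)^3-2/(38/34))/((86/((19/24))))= -182244751469/132096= -1379638.68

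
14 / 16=7 / 8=0.88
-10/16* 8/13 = -5/13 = -0.38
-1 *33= -33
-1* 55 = -55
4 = 4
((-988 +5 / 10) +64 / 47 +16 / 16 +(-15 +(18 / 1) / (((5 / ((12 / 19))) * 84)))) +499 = -31324463 / 62510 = -501.11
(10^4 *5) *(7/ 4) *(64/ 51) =5600000/ 51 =109803.92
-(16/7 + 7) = -65/7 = -9.29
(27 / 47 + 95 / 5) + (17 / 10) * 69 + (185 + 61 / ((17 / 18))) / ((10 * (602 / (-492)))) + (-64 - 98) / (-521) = 146334296261 / 1252999790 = 116.79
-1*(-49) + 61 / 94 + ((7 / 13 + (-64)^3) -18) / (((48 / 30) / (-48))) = 9610899851 / 1222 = 7864893.50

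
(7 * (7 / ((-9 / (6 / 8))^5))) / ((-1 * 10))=49 / 2488320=0.00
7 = 7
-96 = -96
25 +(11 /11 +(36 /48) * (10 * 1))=67 /2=33.50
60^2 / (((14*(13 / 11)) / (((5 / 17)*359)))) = 35541000 / 1547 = 22974.14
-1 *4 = -4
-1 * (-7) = 7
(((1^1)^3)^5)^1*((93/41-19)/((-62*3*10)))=343/38130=0.01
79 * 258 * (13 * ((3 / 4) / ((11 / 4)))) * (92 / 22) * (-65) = -2376745020 / 121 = -19642520.83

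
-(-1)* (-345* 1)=-345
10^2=100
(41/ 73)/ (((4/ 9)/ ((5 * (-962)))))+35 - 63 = -891533/ 146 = -6106.39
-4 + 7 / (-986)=-3951 / 986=-4.01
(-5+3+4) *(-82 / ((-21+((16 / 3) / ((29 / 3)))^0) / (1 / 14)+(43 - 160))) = 164 / 397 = 0.41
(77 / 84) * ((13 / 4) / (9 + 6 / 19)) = 2717 / 8496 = 0.32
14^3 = 2744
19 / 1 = 19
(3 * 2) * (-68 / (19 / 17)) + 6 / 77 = -533958 / 1463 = -364.97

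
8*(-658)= -5264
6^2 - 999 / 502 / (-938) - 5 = 14598155 / 470876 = 31.00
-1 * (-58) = 58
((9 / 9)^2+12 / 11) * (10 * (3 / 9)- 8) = -322 / 33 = -9.76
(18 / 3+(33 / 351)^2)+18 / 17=1644737 / 232713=7.07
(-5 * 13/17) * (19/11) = -1235/187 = -6.60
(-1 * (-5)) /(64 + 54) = 5 /118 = 0.04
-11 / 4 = -2.75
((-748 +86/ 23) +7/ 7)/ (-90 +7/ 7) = 8.35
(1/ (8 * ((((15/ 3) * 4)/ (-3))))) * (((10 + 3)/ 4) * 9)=-351/ 640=-0.55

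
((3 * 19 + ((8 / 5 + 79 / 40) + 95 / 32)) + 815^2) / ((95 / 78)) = 4145160513 / 7600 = 545415.86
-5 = -5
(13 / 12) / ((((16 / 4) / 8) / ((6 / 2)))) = 13 / 2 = 6.50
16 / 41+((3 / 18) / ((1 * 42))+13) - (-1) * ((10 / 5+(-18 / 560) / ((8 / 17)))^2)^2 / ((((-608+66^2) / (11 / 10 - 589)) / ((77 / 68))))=36939913164088179343699 / 3382430598483148800000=10.92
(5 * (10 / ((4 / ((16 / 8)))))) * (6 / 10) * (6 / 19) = 90 / 19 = 4.74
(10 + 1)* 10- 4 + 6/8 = 427/4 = 106.75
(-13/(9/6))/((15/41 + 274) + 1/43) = -22919/725622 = -0.03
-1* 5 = -5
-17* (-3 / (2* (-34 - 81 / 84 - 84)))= -714 / 3331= -0.21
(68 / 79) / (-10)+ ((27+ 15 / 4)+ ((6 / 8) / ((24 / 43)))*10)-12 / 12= 272401 / 6320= 43.10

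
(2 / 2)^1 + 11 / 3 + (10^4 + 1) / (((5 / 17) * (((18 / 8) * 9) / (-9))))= -679858 / 45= -15107.96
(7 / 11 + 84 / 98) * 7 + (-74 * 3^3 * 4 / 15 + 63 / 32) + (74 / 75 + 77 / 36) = -40966291 / 79200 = -517.25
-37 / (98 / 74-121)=1369 / 4428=0.31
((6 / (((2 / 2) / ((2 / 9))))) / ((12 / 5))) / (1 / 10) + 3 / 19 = 977 / 171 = 5.71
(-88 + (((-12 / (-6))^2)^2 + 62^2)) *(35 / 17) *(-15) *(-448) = 887174400 / 17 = 52186729.41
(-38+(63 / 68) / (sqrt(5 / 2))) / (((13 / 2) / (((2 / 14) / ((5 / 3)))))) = -228 / 455+27 * sqrt(10) / 11050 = -0.49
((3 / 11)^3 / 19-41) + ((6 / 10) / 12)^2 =-414703511 / 10115600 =-41.00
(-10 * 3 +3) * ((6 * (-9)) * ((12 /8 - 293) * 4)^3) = -2311283267568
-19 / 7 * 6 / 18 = -19 / 21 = -0.90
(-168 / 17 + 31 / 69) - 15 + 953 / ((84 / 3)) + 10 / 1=643829 / 32844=19.60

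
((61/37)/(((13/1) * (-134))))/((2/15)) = -915/128908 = -0.01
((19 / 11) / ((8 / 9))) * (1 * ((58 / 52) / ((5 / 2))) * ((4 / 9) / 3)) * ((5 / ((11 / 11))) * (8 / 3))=1.71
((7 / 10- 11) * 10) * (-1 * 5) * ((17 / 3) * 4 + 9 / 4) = 12832.08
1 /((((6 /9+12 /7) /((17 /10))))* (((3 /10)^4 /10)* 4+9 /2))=0.16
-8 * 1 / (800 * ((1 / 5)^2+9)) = -1 / 904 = -0.00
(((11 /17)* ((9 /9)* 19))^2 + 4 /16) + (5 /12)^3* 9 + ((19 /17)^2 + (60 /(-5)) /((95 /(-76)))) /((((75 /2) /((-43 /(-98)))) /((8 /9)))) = 465420933457 /3058776000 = 152.16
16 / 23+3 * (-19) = -56.30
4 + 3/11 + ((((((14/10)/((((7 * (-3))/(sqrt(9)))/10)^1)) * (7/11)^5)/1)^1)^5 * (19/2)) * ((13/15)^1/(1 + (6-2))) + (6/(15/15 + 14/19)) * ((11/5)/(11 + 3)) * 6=428278526085199584528528481037/56882206202788954071960881775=7.53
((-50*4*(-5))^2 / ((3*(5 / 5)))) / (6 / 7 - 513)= -1400000 / 2151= -650.86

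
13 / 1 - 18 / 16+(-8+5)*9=-121 / 8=-15.12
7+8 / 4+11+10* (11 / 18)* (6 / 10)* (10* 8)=940 / 3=313.33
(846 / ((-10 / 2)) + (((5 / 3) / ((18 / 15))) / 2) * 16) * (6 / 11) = -14228 / 165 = -86.23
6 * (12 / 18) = 4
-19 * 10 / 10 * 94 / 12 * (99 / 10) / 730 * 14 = -206283 / 7300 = -28.26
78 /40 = 1.95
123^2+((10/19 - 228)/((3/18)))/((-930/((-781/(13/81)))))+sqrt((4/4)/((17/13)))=sqrt(221)/17+305799723/38285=7988.33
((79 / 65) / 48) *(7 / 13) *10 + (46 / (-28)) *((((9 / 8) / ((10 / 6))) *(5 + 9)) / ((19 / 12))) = -3725629 / 385320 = -9.67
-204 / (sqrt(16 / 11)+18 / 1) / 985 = -10098 / 873695+204 *sqrt(11) / 873695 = -0.01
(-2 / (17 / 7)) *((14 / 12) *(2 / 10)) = -0.19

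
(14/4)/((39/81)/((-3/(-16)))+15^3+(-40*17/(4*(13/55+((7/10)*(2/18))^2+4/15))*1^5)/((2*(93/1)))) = 797275143/768977011414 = 0.00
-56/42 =-4/3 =-1.33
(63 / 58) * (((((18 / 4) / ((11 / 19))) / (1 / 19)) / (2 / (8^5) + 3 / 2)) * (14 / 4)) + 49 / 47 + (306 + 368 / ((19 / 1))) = 700810508933 / 1000168037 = 700.69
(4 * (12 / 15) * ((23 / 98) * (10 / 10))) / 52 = 46 / 3185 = 0.01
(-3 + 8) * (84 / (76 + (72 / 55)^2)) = 317625 / 58771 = 5.40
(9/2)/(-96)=-3/64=-0.05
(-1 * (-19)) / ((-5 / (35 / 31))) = -133 / 31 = -4.29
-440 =-440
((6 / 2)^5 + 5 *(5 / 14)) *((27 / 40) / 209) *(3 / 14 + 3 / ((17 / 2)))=2498283 / 5571104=0.45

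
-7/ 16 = -0.44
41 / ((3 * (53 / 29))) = 1189 / 159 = 7.48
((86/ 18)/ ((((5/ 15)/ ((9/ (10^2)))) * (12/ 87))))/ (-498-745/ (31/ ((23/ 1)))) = -115971/ 13029200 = -0.01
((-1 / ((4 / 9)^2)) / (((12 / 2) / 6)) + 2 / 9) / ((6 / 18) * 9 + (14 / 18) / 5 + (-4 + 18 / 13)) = -45305 / 5056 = -8.96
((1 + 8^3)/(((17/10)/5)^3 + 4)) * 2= 128250000/504913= 254.00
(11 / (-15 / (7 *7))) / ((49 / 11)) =-121 / 15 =-8.07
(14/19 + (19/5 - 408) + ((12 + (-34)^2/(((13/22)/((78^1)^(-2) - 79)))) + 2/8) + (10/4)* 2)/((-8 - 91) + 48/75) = 5820676453265/3695257332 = 1575.17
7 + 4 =11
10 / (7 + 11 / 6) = 60 / 53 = 1.13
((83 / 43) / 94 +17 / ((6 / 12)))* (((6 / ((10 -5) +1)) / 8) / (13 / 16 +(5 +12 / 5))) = 76395 / 147533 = 0.52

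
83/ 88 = 0.94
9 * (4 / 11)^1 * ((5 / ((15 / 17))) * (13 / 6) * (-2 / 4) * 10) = -2210 / 11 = -200.91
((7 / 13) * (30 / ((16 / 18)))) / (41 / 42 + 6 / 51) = 337365 / 20306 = 16.61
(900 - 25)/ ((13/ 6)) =5250/ 13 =403.85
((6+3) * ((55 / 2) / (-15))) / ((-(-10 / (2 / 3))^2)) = 11 / 150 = 0.07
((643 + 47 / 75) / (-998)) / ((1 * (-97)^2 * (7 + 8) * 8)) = -0.00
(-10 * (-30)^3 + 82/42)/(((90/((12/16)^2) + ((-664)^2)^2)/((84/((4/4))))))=5670041/48597320744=0.00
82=82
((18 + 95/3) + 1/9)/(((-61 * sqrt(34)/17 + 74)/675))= 633.04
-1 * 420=-420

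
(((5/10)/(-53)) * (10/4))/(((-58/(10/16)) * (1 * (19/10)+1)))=0.00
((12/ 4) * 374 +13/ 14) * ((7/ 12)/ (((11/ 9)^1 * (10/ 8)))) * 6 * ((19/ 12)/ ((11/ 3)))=2688291/ 2420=1110.86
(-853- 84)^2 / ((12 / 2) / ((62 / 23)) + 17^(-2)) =7865724271 / 19972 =393837.59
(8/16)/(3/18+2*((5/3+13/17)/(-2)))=-17/77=-0.22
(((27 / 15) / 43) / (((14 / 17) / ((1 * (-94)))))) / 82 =-7191 / 123410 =-0.06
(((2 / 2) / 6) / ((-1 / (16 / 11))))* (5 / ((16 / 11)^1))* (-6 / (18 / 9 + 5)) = 5 / 7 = 0.71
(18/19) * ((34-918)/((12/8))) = -10608/19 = -558.32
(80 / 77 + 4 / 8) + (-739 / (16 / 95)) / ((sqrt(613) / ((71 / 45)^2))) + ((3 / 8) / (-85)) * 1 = 80349 / 52360 - 70780681 * sqrt(613) / 3972240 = -439.64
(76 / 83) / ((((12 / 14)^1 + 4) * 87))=266 / 122757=0.00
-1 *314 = -314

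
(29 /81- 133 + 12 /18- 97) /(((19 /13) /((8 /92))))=-482222 /35397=-13.62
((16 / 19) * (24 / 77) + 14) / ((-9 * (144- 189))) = 20866 / 592515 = 0.04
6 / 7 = 0.86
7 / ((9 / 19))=133 / 9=14.78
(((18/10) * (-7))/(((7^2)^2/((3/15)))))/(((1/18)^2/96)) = -279936/8575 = -32.65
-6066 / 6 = -1011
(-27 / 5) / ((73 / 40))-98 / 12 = -4873 / 438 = -11.13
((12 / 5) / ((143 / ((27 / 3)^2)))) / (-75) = -0.02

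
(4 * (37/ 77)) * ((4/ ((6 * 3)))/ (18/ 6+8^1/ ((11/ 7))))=296/ 5607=0.05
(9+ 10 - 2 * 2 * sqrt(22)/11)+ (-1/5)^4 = 11876/625 - 4 * sqrt(22)/11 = 17.30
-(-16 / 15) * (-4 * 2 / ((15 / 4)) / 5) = -512 / 1125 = -0.46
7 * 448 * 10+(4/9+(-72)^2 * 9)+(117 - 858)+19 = 695650/9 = 77294.44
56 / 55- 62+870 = 809.02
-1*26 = -26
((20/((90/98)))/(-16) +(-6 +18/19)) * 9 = -4387/76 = -57.72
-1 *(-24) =24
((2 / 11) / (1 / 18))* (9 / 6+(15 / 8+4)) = 531 / 22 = 24.14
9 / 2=4.50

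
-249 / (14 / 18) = -2241 / 7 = -320.14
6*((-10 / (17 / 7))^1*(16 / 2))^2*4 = 7526400 / 289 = 26042.91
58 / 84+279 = 11747 / 42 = 279.69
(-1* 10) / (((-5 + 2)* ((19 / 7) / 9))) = 210 / 19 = 11.05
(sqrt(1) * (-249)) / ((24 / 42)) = -1743 / 4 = -435.75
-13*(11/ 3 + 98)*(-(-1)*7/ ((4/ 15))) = -138775/ 4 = -34693.75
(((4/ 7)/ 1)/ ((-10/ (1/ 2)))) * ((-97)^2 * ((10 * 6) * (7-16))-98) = 5080958/ 35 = 145170.23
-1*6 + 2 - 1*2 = -6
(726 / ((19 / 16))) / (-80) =-726 / 95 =-7.64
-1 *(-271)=271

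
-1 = -1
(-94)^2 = 8836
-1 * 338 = -338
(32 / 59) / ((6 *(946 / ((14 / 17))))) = 112 / 1423257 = 0.00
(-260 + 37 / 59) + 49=-12412 / 59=-210.37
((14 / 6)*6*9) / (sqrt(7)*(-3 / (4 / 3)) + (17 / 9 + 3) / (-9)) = 7185024 / 3689111 - 29760696*sqrt(7) / 3689111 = -19.40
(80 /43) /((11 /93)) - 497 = -227641 /473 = -481.27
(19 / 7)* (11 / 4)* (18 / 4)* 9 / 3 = 5643 / 56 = 100.77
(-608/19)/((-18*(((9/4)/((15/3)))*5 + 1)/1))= 64/117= 0.55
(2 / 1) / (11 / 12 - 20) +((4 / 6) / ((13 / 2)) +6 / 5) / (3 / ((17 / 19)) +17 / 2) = 91604 / 17995965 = 0.01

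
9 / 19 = 0.47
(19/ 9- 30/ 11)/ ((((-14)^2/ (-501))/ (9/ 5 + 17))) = 478789/ 16170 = 29.61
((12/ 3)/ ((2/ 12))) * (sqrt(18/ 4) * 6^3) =7776 * sqrt(2) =10996.92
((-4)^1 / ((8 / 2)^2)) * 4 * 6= -6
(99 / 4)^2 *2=9801 / 8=1225.12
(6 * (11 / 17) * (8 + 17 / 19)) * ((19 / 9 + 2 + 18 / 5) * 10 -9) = 2352.05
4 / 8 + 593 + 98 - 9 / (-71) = 98211 / 142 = 691.63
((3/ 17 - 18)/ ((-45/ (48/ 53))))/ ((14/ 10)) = 1616/ 6307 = 0.26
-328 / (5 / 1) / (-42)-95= -9811 / 105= -93.44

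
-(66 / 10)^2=-1089 / 25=-43.56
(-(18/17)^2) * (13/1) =-4212/289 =-14.57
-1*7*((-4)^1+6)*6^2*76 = -38304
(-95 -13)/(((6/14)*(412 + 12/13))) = -819/1342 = -0.61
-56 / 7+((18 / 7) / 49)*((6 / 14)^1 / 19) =-364898 / 45619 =-8.00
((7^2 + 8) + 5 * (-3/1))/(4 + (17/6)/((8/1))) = 2016/209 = 9.65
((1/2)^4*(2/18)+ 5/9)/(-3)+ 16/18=101/144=0.70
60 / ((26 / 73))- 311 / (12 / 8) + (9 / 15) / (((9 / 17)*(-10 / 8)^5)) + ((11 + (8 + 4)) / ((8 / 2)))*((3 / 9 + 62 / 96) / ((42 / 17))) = -60547477027 / 1638000000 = -36.96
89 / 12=7.42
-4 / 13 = -0.31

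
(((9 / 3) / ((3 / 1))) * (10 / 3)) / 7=10 / 21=0.48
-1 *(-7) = 7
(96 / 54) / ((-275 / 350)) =-224 / 99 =-2.26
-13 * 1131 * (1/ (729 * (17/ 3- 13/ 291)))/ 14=-475397/ 1855224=-0.26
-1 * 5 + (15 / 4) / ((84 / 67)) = -225 / 112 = -2.01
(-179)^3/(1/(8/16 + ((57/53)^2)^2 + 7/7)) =-256848238662855/15780962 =-16275828.98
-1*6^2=-36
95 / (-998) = -95 / 998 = -0.10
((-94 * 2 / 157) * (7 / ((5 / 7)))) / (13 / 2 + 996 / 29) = -534296 / 1859665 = -0.29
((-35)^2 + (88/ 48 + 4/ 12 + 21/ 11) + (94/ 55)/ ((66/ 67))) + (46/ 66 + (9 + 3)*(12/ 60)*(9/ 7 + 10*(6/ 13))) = 411482287/ 330330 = 1245.67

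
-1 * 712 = -712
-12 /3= -4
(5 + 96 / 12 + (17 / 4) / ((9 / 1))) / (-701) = -485 / 25236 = -0.02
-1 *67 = -67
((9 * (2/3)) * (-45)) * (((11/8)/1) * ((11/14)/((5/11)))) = -35937/56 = -641.73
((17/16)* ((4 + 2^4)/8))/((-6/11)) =-4.87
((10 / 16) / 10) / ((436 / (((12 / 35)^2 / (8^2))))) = 9 / 34182400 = 0.00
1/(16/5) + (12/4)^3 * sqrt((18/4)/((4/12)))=5/16 + 81 * sqrt(6)/2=99.52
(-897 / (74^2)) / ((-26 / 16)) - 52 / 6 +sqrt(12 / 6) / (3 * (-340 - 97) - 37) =-35180 / 4107 - sqrt(2) / 1348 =-8.57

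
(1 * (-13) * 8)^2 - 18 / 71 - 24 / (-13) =9984638 / 923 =10817.59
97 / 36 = 2.69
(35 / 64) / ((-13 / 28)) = -245 / 208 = -1.18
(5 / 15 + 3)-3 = 1 / 3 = 0.33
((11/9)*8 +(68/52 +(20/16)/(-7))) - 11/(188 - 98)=176653/16380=10.78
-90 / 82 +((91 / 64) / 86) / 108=-26745709 / 24371712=-1.10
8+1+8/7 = 71/7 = 10.14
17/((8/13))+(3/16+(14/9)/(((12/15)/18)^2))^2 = 620479.22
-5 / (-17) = 5 / 17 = 0.29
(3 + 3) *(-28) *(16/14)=-192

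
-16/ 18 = -8/ 9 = -0.89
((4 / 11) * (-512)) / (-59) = 2048 / 649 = 3.16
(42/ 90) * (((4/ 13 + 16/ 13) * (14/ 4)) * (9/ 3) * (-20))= -1960/ 13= -150.77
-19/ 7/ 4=-19/ 28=-0.68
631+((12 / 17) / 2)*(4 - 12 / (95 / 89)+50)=1043437 / 1615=646.09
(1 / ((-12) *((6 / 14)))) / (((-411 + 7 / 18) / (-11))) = -0.01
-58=-58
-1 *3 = -3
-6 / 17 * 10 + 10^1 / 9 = -370 / 153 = -2.42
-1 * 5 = -5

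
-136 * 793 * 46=-4961008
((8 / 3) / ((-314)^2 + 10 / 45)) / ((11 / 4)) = 48 / 4880513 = 0.00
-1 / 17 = -0.06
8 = 8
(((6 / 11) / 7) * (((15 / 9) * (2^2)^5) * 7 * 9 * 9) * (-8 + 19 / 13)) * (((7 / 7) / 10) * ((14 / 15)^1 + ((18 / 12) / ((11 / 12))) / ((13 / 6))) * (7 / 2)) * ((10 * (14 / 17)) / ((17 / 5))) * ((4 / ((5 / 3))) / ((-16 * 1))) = 36801838080 / 347633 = 105864.05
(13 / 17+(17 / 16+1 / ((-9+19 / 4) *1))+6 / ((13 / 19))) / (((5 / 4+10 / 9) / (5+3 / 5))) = 2308131 / 93925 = 24.57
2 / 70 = 1 / 35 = 0.03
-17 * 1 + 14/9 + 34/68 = -269/18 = -14.94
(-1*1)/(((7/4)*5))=-4/35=-0.11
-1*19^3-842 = -7701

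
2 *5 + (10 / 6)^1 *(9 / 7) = 85 / 7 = 12.14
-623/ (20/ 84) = -2616.60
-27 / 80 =-0.34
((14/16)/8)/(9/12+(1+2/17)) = 119/2032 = 0.06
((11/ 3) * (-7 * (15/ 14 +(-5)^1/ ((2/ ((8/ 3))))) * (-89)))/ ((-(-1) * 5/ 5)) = -230065/ 18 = -12781.39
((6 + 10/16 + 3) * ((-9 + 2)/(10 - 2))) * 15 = -8085/64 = -126.33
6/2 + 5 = 8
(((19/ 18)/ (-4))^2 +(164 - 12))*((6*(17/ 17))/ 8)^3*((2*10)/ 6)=3941645/ 18432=213.85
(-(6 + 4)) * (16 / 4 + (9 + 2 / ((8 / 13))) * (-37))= 8985 / 2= 4492.50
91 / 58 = 1.57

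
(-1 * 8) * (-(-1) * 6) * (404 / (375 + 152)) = -19392 / 527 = -36.80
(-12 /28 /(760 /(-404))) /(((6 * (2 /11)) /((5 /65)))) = 1111 /69160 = 0.02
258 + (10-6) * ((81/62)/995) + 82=10487462/30845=340.01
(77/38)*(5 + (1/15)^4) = 9745351/961875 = 10.13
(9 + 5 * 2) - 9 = 10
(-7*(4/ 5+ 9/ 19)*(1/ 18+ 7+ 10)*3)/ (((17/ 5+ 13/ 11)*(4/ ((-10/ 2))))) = 2043085/ 16416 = 124.46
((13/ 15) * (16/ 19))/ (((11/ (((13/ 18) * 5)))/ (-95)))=-22.76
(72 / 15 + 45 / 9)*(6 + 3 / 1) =441 / 5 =88.20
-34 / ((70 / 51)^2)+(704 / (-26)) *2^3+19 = -6868871 / 31850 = -215.66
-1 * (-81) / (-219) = -27 / 73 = -0.37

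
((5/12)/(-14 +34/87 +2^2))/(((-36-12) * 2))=145/321024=0.00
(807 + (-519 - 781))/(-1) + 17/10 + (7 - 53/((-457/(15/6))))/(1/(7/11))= 499.34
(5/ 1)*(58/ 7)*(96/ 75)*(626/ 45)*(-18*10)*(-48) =223076352/ 35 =6373610.06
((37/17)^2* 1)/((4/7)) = 8.29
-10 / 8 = -5 / 4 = -1.25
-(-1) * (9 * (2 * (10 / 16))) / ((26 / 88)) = 495 / 13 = 38.08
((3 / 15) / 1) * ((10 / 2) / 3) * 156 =52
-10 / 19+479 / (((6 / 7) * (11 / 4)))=127084 / 627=202.69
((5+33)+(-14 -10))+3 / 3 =15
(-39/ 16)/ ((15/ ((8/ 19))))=-13/ 190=-0.07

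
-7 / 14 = -0.50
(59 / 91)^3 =205379 / 753571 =0.27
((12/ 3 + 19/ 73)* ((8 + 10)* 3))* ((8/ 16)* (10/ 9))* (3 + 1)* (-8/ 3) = -99520/ 73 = -1363.29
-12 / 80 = -3 / 20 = -0.15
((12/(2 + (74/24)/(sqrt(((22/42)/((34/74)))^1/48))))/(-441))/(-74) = -44/23708601 + 2 * sqrt(48433)/23708601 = 0.00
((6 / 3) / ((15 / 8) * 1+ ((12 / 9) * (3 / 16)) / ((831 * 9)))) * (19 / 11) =1.84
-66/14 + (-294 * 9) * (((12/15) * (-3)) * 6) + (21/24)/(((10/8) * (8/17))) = 21335537/560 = 38099.17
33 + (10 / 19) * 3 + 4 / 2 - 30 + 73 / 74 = 10637 / 1406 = 7.57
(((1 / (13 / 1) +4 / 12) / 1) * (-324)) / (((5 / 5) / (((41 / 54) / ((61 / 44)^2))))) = -2540032 / 48373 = -52.51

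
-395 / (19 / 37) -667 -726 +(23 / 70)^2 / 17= -2162.20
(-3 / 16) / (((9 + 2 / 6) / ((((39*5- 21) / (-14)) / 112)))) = 783 / 351232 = 0.00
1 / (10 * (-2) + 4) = -1 / 16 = -0.06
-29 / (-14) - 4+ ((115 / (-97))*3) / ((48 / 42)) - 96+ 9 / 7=-541869 / 5432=-99.75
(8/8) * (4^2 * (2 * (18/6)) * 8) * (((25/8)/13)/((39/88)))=70400/169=416.57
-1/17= -0.06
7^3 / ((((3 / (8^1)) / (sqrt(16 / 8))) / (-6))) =-5488 * sqrt(2) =-7761.20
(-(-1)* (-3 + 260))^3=16974593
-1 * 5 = -5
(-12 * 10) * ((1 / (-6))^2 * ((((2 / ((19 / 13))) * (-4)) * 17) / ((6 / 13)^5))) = 410278765 / 27702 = 14810.44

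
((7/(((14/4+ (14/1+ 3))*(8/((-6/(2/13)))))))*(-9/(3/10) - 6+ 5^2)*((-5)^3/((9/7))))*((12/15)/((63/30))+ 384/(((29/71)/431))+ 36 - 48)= -7718942105875/10701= -721329044.56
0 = 0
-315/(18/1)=-35/2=-17.50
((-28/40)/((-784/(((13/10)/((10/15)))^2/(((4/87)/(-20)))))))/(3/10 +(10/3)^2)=-91611/707840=-0.13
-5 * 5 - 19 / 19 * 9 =-34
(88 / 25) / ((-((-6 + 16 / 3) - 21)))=264 / 1625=0.16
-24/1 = -24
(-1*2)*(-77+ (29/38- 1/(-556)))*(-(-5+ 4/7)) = 24965757/36974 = 675.22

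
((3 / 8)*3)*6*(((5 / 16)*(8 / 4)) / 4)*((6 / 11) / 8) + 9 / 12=4629 / 5632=0.82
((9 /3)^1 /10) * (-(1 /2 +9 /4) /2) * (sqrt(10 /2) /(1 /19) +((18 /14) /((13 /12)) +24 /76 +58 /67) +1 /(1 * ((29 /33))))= -627 * sqrt(5) /80- 388704063 /268755760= -18.97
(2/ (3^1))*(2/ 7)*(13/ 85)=52/ 1785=0.03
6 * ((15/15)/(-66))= -1/11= -0.09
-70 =-70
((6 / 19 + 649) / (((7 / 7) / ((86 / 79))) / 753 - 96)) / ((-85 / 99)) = 7.88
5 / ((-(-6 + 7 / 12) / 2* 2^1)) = 12 / 13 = 0.92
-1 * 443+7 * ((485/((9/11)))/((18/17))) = 3475.92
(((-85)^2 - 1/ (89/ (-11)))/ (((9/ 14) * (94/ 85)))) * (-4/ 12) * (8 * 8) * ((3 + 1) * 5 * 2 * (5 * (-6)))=260172772.12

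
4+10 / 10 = 5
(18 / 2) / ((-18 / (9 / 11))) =-9 / 22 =-0.41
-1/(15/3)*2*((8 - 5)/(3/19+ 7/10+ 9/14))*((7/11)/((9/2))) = -1862/16467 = -0.11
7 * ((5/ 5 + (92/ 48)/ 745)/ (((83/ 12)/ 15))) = 188223/ 12367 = 15.22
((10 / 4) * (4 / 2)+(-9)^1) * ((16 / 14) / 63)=-32 / 441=-0.07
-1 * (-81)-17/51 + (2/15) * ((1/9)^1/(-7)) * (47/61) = 4649936/57645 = 80.67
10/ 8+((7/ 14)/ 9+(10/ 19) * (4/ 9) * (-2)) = 191/ 228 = 0.84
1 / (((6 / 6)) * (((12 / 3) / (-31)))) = -7.75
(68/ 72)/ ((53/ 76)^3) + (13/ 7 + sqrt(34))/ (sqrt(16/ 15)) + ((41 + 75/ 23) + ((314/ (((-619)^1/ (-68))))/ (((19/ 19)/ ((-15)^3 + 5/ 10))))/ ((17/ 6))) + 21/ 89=-69668774582765549/ 1697769041049 + 13 * sqrt(15)/ 28 + sqrt(510)/ 4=-41028.04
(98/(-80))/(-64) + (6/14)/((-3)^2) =3589/53760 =0.07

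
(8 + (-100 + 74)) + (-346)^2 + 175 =119873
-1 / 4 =-0.25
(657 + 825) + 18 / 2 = 1491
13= 13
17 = 17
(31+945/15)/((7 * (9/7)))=94/9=10.44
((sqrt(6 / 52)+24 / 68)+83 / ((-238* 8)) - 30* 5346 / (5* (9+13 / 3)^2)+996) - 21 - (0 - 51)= sqrt(78) / 26+5032997 / 5950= 846.22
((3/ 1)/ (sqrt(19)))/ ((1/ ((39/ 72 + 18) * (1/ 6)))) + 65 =67.13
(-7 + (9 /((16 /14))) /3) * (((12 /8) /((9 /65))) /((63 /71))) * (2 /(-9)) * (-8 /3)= -23075 /729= -31.65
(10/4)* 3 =7.50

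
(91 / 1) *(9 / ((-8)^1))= -819 / 8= -102.38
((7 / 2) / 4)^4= 2401 / 4096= 0.59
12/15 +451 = 451.80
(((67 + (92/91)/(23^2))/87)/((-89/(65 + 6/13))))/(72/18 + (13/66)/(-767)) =-1346985222/9511101145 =-0.14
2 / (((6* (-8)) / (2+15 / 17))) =-49 / 408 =-0.12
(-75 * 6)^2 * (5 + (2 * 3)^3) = 44752500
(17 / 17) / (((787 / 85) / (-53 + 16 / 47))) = -210375 / 36989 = -5.69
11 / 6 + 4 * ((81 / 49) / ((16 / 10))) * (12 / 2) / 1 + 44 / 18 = 25643 / 882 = 29.07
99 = 99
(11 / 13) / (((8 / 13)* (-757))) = -11 / 6056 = -0.00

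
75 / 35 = 15 / 7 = 2.14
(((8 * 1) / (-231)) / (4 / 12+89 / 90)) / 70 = -24 / 64141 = -0.00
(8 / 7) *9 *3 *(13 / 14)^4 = 22.94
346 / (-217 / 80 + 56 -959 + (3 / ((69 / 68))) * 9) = -636640 / 1617551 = -0.39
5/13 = 0.38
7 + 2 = 9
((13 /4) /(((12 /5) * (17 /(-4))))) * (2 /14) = -65 /1428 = -0.05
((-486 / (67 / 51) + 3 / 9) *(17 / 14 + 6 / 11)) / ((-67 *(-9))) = -2876123 / 2666466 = -1.08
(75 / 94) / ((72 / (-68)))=-425 / 564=-0.75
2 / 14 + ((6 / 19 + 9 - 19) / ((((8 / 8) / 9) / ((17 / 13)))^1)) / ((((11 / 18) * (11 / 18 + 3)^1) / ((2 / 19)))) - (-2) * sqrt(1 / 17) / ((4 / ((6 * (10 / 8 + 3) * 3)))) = -124341977 / 23488465 + 9 * sqrt(17) / 4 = 3.98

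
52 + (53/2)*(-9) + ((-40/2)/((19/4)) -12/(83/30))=-615181/3154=-195.05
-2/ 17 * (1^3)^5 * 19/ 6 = -19/ 51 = -0.37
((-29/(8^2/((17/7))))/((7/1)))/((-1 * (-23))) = -493/72128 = -0.01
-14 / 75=-0.19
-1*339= -339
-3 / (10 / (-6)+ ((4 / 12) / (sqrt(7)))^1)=3* sqrt(7) / 58+ 105 / 58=1.95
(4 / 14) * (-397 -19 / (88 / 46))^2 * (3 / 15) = 64117805 / 6776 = 9462.49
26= 26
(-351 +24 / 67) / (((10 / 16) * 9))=-62.34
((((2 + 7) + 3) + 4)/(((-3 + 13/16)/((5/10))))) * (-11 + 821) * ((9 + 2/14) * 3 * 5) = -19906560/49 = -406256.33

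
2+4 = 6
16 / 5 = 3.20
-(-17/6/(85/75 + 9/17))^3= 3017196125/609800192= 4.95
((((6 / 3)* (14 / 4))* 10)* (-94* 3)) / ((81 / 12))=-26320 / 9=-2924.44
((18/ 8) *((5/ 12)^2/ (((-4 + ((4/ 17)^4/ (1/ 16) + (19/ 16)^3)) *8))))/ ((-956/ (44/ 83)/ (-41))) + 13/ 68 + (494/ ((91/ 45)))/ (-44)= -433656887398179877/ 80887132555078388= -5.36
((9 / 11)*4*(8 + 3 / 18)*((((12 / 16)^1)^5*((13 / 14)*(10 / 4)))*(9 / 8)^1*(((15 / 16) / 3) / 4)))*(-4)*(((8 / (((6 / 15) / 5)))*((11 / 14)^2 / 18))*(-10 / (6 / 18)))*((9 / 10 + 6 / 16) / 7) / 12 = 3322873125 / 411041792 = 8.08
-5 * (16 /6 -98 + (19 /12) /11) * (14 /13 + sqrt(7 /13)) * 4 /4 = 62825 * sqrt(91) /1716 + 439775 /858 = 861.81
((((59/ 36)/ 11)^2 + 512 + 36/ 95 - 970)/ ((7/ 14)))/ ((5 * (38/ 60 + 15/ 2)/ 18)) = -6817088089/ 16828680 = -405.09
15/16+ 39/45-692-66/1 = -181487/240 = -756.20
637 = 637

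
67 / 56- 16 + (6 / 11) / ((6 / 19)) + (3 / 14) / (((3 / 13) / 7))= -4051 / 616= -6.58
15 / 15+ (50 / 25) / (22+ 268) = 146 / 145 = 1.01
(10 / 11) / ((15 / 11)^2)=22 / 45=0.49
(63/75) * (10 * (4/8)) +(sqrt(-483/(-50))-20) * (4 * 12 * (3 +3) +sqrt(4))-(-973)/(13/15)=-303752/65 +29 * sqrt(966)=-3771.77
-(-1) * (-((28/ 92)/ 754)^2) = -49/ 300744964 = -0.00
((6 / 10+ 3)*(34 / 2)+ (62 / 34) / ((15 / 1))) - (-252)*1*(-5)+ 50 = -292913 / 255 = -1148.68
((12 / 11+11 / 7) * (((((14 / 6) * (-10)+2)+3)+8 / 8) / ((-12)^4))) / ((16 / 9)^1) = -2665 / 2128896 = -0.00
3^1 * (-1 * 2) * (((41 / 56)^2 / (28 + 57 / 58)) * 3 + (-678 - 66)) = 3499515 / 784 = 4463.67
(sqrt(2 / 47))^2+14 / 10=339 / 235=1.44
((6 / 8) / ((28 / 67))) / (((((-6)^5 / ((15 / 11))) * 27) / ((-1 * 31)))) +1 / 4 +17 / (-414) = 138350983 / 661022208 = 0.21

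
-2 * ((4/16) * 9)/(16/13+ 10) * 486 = -28431/146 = -194.73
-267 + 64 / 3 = -737 / 3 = -245.67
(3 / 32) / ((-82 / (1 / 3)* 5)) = -1 / 13120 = -0.00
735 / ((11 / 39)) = 28665 / 11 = 2605.91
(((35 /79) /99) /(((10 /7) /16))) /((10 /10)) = 392 /7821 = 0.05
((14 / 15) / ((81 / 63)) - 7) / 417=-847 / 56295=-0.02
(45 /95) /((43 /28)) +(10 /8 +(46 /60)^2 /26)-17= -294776357 /19117800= -15.42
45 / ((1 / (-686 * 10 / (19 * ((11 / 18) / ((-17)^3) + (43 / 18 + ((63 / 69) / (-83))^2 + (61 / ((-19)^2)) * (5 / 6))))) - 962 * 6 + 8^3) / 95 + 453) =59858207446593213000 / 528922425006170363801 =0.11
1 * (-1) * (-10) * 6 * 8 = 480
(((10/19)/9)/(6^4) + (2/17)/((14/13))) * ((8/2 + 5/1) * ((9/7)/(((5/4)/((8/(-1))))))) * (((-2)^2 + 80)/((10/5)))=-11528792/33915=-339.93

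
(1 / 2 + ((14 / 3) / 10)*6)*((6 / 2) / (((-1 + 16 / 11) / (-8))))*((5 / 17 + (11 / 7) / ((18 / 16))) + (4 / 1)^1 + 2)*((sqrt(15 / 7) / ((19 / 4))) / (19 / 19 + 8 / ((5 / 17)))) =-15946832*sqrt(105) / 11158035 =-14.64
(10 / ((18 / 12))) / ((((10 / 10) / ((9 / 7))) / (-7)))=-60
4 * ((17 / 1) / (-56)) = -17 / 14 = -1.21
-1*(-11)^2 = -121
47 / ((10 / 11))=517 / 10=51.70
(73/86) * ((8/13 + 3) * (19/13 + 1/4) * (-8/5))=-305359/36335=-8.40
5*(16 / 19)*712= 56960 / 19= 2997.89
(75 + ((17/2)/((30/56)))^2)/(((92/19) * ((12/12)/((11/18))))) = 15365471/372600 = 41.24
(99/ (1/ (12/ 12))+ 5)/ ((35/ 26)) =2704/ 35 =77.26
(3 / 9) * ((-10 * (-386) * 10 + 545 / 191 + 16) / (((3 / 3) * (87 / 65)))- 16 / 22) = 5273850779 / 548361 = 9617.48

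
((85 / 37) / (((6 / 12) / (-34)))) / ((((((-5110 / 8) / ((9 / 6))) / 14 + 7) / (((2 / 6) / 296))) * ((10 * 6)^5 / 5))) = 289 / 5982683328000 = 0.00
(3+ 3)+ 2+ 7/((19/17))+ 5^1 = 366/19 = 19.26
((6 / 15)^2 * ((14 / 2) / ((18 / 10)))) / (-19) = -28 / 855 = -0.03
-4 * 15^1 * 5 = -300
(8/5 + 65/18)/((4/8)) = 469/45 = 10.42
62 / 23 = 2.70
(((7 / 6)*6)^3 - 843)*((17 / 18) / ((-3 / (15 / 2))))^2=-903125 / 324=-2787.42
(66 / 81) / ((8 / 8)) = 22 / 27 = 0.81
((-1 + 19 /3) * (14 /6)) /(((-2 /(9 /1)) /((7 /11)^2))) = -2744 /121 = -22.68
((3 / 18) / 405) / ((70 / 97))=97 / 170100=0.00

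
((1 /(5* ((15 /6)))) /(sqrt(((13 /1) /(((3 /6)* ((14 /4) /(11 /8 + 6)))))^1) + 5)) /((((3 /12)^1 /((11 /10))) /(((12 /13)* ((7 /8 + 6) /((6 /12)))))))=-6776 /9035 + 484* sqrt(10738) /45175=0.36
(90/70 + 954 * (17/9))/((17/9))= 113607/119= 954.68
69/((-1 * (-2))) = 69/2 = 34.50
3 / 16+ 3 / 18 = 17 / 48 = 0.35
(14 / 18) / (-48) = -7 / 432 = -0.02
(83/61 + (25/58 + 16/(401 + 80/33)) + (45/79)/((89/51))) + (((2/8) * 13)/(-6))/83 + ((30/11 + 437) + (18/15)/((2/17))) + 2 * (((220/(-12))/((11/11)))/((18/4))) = 72482012574615253591/163273384696526280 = 443.93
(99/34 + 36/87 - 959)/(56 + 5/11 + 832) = -10365245/9636178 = -1.08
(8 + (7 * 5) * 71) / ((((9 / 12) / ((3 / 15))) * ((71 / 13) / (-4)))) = -172848 / 355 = -486.90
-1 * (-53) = 53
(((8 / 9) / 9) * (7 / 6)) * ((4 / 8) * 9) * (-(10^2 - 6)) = -1316 / 27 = -48.74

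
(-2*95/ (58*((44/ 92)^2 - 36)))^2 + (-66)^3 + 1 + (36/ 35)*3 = -3030188466665944838/ 10540082710115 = -287491.91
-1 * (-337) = 337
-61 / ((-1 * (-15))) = -61 / 15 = -4.07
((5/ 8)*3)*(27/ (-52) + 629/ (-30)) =-16759/ 416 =-40.29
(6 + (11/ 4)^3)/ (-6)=-1715/ 384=-4.47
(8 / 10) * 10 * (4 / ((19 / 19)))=32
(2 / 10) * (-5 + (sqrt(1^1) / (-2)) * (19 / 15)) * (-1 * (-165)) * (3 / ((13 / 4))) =-171.60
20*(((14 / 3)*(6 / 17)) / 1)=560 / 17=32.94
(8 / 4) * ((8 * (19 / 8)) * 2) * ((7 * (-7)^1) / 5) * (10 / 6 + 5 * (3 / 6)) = -9310 / 3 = -3103.33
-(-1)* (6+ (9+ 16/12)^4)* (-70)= -64680490/81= -798524.57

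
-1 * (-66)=66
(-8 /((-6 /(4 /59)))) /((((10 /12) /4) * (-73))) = -128 /21535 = -0.01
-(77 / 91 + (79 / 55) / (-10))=-5023 / 7150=-0.70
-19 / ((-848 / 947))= 17993 / 848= 21.22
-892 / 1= -892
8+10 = 18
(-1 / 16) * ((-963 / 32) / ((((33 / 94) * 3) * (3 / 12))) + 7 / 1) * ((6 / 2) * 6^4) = 1147203 / 44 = 26072.80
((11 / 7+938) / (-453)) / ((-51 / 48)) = 105232 / 53907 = 1.95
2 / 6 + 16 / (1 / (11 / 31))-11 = -464 / 93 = -4.99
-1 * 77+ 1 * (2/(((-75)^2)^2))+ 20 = -1803515623/31640625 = -57.00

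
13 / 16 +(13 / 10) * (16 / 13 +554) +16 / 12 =173747 / 240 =723.95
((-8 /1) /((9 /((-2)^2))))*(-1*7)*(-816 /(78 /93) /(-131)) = 944384 /5109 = 184.85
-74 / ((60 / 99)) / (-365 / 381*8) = 465201 / 29200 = 15.93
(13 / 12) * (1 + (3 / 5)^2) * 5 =221 / 30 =7.37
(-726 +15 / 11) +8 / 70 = -278941 / 385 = -724.52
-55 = -55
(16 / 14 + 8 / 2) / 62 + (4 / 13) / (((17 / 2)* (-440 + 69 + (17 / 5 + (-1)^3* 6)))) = 1855556 / 22395919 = 0.08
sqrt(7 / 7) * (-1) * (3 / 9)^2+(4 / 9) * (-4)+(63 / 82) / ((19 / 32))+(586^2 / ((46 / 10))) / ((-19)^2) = 631742893 / 3063807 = 206.20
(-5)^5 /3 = -1041.67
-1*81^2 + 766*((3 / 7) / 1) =-43629 / 7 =-6232.71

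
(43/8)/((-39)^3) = -0.00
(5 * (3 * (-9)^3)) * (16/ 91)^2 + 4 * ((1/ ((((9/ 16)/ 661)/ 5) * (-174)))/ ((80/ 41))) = -2640745642/ 6484023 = -407.27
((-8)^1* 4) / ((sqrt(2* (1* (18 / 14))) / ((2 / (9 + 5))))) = -16* sqrt(14) / 21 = -2.85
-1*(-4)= 4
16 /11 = 1.45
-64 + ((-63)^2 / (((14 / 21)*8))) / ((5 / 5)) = 10883 / 16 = 680.19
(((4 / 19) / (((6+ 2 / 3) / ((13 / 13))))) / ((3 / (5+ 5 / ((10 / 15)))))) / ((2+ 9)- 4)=5 / 266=0.02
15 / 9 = 5 / 3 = 1.67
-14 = -14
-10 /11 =-0.91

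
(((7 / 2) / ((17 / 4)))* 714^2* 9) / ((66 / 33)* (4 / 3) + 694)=5667732 / 1045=5423.67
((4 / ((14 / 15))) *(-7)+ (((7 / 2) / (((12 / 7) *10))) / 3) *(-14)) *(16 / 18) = -11143 / 405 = -27.51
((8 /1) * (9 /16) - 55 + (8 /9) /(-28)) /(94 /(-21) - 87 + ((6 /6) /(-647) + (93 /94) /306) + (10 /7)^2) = 46080156514 /81555034149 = 0.57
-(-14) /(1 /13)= 182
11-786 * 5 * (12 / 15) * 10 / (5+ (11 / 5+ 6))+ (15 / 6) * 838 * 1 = -3034 / 11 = -275.82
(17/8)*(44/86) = 1.09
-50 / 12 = -25 / 6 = -4.17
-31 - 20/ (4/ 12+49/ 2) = -4739/ 149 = -31.81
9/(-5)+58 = 56.20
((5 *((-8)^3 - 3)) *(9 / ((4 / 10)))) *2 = -115875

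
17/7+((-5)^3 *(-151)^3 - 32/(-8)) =3012582170/7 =430368881.43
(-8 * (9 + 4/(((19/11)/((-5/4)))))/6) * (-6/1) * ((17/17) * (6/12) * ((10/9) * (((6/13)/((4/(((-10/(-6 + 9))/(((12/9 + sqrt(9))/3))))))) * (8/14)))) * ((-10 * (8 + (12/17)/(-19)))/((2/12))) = 14320896000/7260071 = 1972.56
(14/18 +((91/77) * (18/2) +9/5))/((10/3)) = 6541/1650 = 3.96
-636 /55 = -11.56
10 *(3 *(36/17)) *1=1080/17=63.53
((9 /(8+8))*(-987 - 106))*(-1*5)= 49185 /16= 3074.06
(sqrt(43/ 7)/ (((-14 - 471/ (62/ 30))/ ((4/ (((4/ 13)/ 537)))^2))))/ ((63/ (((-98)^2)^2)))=-315982247032816 * sqrt(301)/ 7499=-731042418264.63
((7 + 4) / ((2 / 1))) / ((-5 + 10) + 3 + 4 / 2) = 11 / 20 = 0.55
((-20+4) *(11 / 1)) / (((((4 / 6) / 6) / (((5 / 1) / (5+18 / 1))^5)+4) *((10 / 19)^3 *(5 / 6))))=-40742460 / 6548843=-6.22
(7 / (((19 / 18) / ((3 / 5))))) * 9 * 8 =27216 / 95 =286.48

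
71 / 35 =2.03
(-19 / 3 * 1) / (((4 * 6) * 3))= -19 / 216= -0.09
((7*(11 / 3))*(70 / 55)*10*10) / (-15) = -1960 / 9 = -217.78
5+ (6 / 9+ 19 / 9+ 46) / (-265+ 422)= 7504 / 1413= 5.31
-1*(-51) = 51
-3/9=-1/3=-0.33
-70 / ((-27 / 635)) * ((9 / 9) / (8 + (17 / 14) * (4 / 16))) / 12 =124460 / 7533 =16.52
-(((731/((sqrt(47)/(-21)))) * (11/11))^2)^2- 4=-55532431141555237/2209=-25139172087621.20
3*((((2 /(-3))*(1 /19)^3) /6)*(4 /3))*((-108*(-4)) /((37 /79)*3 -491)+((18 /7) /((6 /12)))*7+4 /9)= -24758464 /10744342281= -0.00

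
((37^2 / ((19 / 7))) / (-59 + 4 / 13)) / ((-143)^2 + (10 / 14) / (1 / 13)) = -9583 / 22814136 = -0.00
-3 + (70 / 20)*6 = 18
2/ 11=0.18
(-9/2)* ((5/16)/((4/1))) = -45/128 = -0.35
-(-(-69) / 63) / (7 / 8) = -184 / 147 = -1.25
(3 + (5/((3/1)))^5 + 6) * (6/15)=10624/1215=8.74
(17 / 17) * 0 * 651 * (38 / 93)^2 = 0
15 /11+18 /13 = 393 /143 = 2.75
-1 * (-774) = 774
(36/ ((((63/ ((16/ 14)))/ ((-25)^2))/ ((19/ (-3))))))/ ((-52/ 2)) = 190000/ 1911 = 99.42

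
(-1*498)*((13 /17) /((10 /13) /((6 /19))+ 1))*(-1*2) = 252486 /1139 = 221.67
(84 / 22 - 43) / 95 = -0.41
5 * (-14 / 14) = -5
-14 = -14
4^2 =16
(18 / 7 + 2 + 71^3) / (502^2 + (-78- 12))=2505409 / 1763398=1.42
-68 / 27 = -2.52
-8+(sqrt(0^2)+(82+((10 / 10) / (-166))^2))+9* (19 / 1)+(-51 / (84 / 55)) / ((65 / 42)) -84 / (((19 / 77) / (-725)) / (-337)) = -566104074162915 / 6806332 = -83173150.26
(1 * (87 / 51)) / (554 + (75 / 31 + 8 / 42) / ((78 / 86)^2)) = 28714959 / 9378835145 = 0.00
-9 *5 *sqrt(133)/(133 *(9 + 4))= -45 *sqrt(133)/1729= -0.30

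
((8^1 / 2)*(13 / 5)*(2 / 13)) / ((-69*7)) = -8 / 2415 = -0.00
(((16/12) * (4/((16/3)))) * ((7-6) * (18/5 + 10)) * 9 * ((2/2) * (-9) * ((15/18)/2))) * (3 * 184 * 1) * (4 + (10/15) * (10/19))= -20945088/19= -1102373.05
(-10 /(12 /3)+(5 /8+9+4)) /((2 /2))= 89 /8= 11.12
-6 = -6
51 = 51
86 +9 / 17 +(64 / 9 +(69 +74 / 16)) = 204733 / 1224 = 167.27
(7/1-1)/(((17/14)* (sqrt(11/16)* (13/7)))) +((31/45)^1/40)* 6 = 31/300 +2352* sqrt(11)/2431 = 3.31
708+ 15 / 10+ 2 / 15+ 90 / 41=875549 / 1230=711.83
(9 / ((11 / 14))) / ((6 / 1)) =21 / 11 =1.91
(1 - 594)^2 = 351649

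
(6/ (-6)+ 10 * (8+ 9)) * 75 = 12675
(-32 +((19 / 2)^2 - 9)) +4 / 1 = 213 / 4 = 53.25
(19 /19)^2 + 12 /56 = 17 /14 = 1.21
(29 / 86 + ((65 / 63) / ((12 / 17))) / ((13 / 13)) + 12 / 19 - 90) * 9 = -54087521 / 68628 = -788.13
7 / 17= 0.41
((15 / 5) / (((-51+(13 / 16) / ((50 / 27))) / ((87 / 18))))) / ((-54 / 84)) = 162400 / 364041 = 0.45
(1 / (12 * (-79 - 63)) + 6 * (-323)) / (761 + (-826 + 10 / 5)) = 3302353 / 107352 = 30.76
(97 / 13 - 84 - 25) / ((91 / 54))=-71280 / 1183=-60.25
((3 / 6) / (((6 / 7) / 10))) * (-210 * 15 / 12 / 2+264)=6195 / 8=774.38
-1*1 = -1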